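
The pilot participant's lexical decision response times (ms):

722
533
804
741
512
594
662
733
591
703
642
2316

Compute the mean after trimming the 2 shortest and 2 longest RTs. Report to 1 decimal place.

Sorted: 512, 533, 591, 594, 642, 662, 703, 722, 733, 741, 804, 2316
Drop lowest 2 (512, 533) and highest 2 (804, 2316)
Remaining (n=8): Σ = 5388, mean = 5388/8 = 673.500

673.5 ms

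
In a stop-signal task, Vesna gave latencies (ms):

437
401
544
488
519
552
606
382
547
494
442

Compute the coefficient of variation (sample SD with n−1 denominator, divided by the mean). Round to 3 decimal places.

n = 11, Σ = 5412, M = 492.0000
Σ(x−M)² = 48980.000; s = √(48980.000/10) = 69.9857
CV = 69.9857 / 492.0000 = 0.14225

0.142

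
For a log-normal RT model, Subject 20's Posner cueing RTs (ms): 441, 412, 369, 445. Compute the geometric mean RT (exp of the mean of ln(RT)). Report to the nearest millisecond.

ln(RT): 6.0890, 6.0210, 5.9108, 6.0981
Mean ln(RT) = 24.1189/4 = 6.02973
Geometric mean = exp(6.02973) = 415.60 ms

416 ms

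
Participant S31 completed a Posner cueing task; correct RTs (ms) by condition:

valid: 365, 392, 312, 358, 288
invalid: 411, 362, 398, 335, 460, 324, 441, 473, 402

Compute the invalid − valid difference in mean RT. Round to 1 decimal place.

M(valid) = 1715/5 = 343.000
M(invalid) = 3606/9 = 400.667
Difference = 400.667 − 343.000 = 57.667 ms

57.7 ms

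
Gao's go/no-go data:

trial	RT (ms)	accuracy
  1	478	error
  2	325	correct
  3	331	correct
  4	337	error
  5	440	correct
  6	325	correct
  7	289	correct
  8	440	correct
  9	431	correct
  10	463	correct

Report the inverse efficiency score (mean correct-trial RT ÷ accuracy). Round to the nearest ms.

Correct trials (n=8): 325, 331, 440, 325, 289, 440, 431, 463
Mean correct RT = 3044/8 = 380.5000 ms
Proportion correct = 8/10
IES = 380.5000 / (8/10) = 475.625 ms

476 ms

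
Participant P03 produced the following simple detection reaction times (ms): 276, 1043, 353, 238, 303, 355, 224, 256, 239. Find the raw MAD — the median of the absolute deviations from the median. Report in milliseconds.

Sorted: 224, 238, 239, 256, 276, 303, 353, 355, 1043 → median = 276
|x − 276|: 0, 767, 77, 38, 27, 79, 52, 20, 37
Sorted deviations: 0, 20, 27, 37, 38, 52, 77, 79, 767 → MAD = 38

38 ms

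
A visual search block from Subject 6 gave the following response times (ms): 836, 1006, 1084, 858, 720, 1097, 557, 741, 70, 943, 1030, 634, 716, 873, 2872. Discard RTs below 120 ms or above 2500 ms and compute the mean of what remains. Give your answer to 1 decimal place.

Excluded: 70, 2872
Retained (n=13): Σ = 11095
Mean = 11095/13 = 853.4615

853.5 ms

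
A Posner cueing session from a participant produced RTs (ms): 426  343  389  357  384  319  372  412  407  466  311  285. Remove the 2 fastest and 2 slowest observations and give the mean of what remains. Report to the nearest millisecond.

373 ms

Sorted: 285, 311, 319, 343, 357, 372, 384, 389, 407, 412, 426, 466
Drop lowest 2 (285, 311) and highest 2 (426, 466)
Remaining (n=8): Σ = 2983, mean = 2983/8 = 372.875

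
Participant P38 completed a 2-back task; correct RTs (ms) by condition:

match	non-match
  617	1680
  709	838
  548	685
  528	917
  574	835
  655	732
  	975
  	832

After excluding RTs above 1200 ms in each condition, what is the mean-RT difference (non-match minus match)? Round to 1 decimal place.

non-match: exclude 1680
M(match) = 3631/6 = 605.167
M(non-match) = 5814/7 = 830.571
Difference = 830.571 − 605.167 = 225.405 ms

225.4 ms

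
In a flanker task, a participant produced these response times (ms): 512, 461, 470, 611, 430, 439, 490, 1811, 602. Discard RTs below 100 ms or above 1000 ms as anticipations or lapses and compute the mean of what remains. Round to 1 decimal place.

501.9 ms

Excluded: 1811
Retained (n=8): Σ = 4015
Mean = 4015/8 = 501.8750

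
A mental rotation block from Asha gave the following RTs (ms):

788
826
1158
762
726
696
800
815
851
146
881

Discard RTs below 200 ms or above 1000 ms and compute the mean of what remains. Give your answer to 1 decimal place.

Excluded: 146, 1158
Retained (n=9): Σ = 7145
Mean = 7145/9 = 793.8889

793.9 ms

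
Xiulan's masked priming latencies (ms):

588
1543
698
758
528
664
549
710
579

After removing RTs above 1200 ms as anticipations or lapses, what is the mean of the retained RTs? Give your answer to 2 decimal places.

Excluded: 1543
Retained (n=8): Σ = 5074
Mean = 5074/8 = 634.2500

634.25 ms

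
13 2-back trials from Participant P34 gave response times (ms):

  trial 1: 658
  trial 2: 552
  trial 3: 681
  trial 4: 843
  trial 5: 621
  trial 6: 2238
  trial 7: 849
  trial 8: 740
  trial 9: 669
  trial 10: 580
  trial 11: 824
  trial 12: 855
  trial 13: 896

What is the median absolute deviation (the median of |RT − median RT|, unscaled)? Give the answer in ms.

109 ms

Sorted: 552, 580, 621, 658, 669, 681, 740, 824, 843, 849, 855, 896, 2238 → median = 740
|x − 740|: 82, 188, 59, 103, 119, 1498, 109, 0, 71, 160, 84, 115, 156
Sorted deviations: 0, 59, 71, 82, 84, 103, 109, 115, 119, 156, 160, 188, 1498 → MAD = 109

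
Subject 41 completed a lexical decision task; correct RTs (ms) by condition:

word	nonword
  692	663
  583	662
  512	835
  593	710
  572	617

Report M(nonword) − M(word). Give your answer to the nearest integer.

M(word) = 2952/5 = 590.400
M(nonword) = 3487/5 = 697.400
Difference = 697.400 − 590.400 = 107.000 ms

107 ms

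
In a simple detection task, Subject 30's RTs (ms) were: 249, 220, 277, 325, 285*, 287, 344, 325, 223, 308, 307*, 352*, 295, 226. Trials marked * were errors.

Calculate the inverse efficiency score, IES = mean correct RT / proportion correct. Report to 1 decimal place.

356.2 ms

Correct trials (n=11): 249, 220, 277, 325, 287, 344, 325, 223, 308, 295, 226
Mean correct RT = 3079/11 = 279.9091 ms
Proportion correct = 11/14
IES = 279.9091 / (11/14) = 356.248 ms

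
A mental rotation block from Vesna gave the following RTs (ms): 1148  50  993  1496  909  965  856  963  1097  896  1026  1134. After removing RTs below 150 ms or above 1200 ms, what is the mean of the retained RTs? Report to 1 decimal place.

998.7 ms

Excluded: 50, 1496
Retained (n=10): Σ = 9987
Mean = 9987/10 = 998.7000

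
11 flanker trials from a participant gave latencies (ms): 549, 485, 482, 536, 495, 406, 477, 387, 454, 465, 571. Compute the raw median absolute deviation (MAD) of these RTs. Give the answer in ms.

28 ms

Sorted: 387, 406, 454, 465, 477, 482, 485, 495, 536, 549, 571 → median = 482
|x − 482|: 67, 3, 0, 54, 13, 76, 5, 95, 28, 17, 89
Sorted deviations: 0, 3, 5, 13, 17, 28, 54, 67, 76, 89, 95 → MAD = 28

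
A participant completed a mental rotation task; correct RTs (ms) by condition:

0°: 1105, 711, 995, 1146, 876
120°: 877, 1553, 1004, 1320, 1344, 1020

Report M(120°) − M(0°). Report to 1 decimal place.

M(0°) = 4833/5 = 966.600
M(120°) = 7118/6 = 1186.333
Difference = 1186.333 − 966.600 = 219.733 ms

219.7 ms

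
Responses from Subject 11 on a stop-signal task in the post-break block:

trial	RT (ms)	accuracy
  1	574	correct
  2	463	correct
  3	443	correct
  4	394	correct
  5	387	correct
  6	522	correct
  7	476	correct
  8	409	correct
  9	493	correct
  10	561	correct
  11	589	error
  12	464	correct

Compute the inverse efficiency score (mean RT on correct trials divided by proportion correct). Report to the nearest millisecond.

Correct trials (n=11): 574, 463, 443, 394, 387, 522, 476, 409, 493, 561, 464
Mean correct RT = 5186/11 = 471.4545 ms
Proportion correct = 11/12
IES = 471.4545 / (11/12) = 514.314 ms

514 ms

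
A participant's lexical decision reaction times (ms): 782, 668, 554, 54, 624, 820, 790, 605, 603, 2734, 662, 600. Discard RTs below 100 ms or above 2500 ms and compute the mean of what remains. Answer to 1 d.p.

Excluded: 54, 2734
Retained (n=10): Σ = 6708
Mean = 6708/10 = 670.8000

670.8 ms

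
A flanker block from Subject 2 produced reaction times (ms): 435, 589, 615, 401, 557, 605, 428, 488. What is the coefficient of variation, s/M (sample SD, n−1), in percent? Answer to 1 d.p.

n = 8, Σ = 4118, M = 514.7500
Σ(x−M)² = 53033.500; s = √(53033.500/7) = 87.0415
CV = 87.0415 / 514.7500 = 0.16909 = 16.909%

16.9%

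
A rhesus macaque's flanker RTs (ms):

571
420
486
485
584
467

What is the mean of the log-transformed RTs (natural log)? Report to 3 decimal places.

ln(RT): 6.3474, 6.0403, 6.1862, 6.1841, 6.3699, 6.1463
Σ ln(RT) = 37.2742
Mean = 37.2742/6 = 6.21237

6.212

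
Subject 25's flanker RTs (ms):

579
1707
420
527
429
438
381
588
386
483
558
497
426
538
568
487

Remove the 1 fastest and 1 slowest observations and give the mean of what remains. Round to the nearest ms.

Sorted: 381, 386, 420, 426, 429, 438, 483, 487, 497, 527, 538, 558, 568, 579, 588, 1707
Drop lowest 1 (381) and highest 1 (1707)
Remaining (n=14): Σ = 6924, mean = 6924/14 = 494.571

495 ms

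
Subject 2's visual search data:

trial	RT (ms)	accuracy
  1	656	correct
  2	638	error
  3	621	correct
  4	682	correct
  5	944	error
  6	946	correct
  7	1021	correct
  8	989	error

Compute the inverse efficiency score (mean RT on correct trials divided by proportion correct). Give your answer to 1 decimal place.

Correct trials (n=5): 656, 621, 682, 946, 1021
Mean correct RT = 3926/5 = 785.2000 ms
Proportion correct = 5/8
IES = 785.2000 / (5/8) = 1256.320 ms

1256.3 ms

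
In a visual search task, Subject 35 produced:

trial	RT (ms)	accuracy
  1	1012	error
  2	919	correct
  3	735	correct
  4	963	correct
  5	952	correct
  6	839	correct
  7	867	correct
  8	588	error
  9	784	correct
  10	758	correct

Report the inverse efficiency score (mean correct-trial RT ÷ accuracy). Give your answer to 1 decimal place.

1065.2 ms

Correct trials (n=8): 919, 735, 963, 952, 839, 867, 784, 758
Mean correct RT = 6817/8 = 852.1250 ms
Proportion correct = 8/10
IES = 852.1250 / (8/10) = 1065.156 ms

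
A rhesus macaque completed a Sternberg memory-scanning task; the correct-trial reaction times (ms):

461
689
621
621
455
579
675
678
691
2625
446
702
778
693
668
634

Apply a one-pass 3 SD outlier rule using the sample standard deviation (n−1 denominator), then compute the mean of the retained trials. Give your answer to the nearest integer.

n = 16, ΣRT = 12016, M = 751.000
Σ(x−M)² = 3885622.00; s = √(3885622.00/15) = 508.961
Cutoffs: 751.000 ± 3·508.961 → [-775.9, 2277.9]
Outside: 2625 → excluded.
Retained (n=15): Σ = 9391, mean = 9391/15 = 626.067

626 ms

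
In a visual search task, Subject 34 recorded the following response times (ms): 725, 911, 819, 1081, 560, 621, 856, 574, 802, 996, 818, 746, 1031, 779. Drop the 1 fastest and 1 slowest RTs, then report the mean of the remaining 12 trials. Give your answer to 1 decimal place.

Sorted: 560, 574, 621, 725, 746, 779, 802, 818, 819, 856, 911, 996, 1031, 1081
Drop lowest 1 (560) and highest 1 (1081)
Remaining (n=12): Σ = 9678, mean = 9678/12 = 806.500

806.5 ms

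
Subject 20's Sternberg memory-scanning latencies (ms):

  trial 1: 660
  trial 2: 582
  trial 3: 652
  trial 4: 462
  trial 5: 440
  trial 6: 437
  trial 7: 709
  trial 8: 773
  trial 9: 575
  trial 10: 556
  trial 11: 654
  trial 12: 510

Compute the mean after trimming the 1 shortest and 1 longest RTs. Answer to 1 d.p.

Sorted: 437, 440, 462, 510, 556, 575, 582, 652, 654, 660, 709, 773
Drop lowest 1 (437) and highest 1 (773)
Remaining (n=10): Σ = 5800, mean = 5800/10 = 580.000

580.0 ms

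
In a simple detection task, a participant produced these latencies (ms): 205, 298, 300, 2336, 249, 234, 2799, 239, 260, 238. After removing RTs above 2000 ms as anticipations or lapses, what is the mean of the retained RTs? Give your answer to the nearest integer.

253 ms

Excluded: 2336, 2799
Retained (n=8): Σ = 2023
Mean = 2023/8 = 252.8750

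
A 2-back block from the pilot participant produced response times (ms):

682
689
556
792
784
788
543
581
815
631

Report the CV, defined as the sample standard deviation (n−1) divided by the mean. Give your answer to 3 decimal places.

n = 10, Σ = 6861, M = 686.1000
Σ(x−M)² = 99308.900; s = √(99308.900/9) = 105.0444
CV = 105.0444 / 686.1000 = 0.15310

0.153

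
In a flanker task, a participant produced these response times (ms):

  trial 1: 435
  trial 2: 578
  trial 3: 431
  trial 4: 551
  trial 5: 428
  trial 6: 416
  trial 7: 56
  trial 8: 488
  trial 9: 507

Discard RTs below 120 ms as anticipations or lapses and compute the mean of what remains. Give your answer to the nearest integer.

479 ms

Excluded: 56
Retained (n=8): Σ = 3834
Mean = 3834/8 = 479.2500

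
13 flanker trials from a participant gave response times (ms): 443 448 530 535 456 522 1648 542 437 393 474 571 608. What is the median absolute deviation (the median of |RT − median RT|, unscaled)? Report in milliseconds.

66 ms

Sorted: 393, 437, 443, 448, 456, 474, 522, 530, 535, 542, 571, 608, 1648 → median = 522
|x − 522|: 79, 74, 8, 13, 66, 0, 1126, 20, 85, 129, 48, 49, 86
Sorted deviations: 0, 8, 13, 20, 48, 49, 66, 74, 79, 85, 86, 129, 1126 → MAD = 66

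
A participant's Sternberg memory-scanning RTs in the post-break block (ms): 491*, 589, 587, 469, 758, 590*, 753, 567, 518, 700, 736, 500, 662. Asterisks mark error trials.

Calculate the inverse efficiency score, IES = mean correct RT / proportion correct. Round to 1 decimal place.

734.8 ms

Correct trials (n=11): 589, 587, 469, 758, 753, 567, 518, 700, 736, 500, 662
Mean correct RT = 6839/11 = 621.7273 ms
Proportion correct = 11/13
IES = 621.7273 / (11/13) = 734.769 ms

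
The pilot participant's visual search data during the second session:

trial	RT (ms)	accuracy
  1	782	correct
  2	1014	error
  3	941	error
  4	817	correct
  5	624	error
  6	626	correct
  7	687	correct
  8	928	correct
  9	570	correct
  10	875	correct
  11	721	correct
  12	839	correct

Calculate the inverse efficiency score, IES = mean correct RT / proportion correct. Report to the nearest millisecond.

1014 ms

Correct trials (n=9): 782, 817, 626, 687, 928, 570, 875, 721, 839
Mean correct RT = 6845/9 = 760.5556 ms
Proportion correct = 9/12
IES = 760.5556 / (9/12) = 1014.074 ms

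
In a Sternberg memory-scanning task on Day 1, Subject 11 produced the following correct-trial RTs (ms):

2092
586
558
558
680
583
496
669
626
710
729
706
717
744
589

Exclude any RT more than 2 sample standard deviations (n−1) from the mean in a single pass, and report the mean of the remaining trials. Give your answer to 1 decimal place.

n = 15, ΣRT = 11043, M = 736.200
Σ(x−M)² = 2048996.40; s = √(2048996.40/14) = 382.566
Cutoffs: 736.200 ± 2·382.566 → [-28.9, 1501.3]
Outside: 2092 → excluded.
Retained (n=14): Σ = 8951, mean = 8951/14 = 639.357

639.4 ms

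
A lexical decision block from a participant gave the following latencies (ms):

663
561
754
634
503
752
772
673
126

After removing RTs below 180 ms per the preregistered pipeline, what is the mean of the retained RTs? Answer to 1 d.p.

664.0 ms

Excluded: 126
Retained (n=8): Σ = 5312
Mean = 5312/8 = 664.0000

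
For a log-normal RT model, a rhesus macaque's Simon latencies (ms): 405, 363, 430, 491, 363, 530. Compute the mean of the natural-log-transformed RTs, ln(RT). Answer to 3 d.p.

ln(RT): 6.0039, 5.8944, 6.0638, 6.1964, 5.8944, 6.2729
Σ ln(RT) = 36.3258
Mean = 36.3258/6 = 6.05430

6.054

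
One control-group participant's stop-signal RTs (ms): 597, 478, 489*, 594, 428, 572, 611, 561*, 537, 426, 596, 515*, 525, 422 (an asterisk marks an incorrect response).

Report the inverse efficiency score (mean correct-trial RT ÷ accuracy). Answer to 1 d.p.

Correct trials (n=11): 597, 478, 594, 428, 572, 611, 537, 426, 596, 525, 422
Mean correct RT = 5786/11 = 526.0000 ms
Proportion correct = 11/14
IES = 526.0000 / (11/14) = 669.455 ms

669.5 ms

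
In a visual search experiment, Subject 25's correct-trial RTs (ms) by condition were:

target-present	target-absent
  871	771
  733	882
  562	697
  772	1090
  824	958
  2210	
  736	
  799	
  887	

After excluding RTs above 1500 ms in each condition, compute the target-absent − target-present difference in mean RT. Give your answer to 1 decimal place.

106.6 ms

target-present: exclude 2210
M(target-present) = 6184/8 = 773.000
M(target-absent) = 4398/5 = 879.600
Difference = 879.600 − 773.000 = 106.600 ms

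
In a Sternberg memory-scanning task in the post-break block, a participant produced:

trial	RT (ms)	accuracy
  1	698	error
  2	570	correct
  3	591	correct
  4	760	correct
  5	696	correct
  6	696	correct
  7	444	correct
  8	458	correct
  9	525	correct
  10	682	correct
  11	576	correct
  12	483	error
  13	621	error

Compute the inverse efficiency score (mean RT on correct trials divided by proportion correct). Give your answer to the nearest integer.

Correct trials (n=10): 570, 591, 760, 696, 696, 444, 458, 525, 682, 576
Mean correct RT = 5998/10 = 599.8000 ms
Proportion correct = 10/13
IES = 599.8000 / (10/13) = 779.740 ms

780 ms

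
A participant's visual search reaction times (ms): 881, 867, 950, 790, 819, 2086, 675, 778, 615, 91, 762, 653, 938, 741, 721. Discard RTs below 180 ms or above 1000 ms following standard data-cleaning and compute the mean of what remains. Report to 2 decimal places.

Excluded: 91, 2086
Retained (n=13): Σ = 10190
Mean = 10190/13 = 783.8462

783.85 ms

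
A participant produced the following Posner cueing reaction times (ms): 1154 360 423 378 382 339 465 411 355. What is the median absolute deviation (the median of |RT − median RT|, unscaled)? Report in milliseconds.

29 ms

Sorted: 339, 355, 360, 378, 382, 411, 423, 465, 1154 → median = 382
|x − 382|: 772, 22, 41, 4, 0, 43, 83, 29, 27
Sorted deviations: 0, 4, 22, 27, 29, 41, 43, 83, 772 → MAD = 29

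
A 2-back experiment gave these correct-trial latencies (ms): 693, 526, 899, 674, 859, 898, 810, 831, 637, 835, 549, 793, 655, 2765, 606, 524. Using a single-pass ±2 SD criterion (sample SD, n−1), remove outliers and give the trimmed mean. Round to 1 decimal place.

719.3 ms

n = 16, ΣRT = 13554, M = 847.125
Σ(x−M)² = 4177721.75; s = √(4177721.75/15) = 527.745
Cutoffs: 847.125 ± 2·527.745 → [-208.4, 1902.6]
Outside: 2765 → excluded.
Retained (n=15): Σ = 10789, mean = 10789/15 = 719.267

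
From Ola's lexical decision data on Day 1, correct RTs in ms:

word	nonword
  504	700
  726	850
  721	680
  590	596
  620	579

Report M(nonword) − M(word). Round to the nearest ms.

M(word) = 3161/5 = 632.200
M(nonword) = 3405/5 = 681.000
Difference = 681.000 − 632.200 = 48.800 ms

49 ms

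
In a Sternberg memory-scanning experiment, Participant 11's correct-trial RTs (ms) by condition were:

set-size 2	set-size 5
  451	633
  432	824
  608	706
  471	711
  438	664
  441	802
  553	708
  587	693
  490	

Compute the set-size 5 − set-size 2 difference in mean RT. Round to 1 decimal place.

220.8 ms

M(set-size 2) = 4471/9 = 496.778
M(set-size 5) = 5741/8 = 717.625
Difference = 717.625 − 496.778 = 220.847 ms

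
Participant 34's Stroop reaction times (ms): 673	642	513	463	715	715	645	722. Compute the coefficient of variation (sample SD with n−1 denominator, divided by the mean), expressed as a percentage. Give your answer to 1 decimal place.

n = 8, Σ = 5088, M = 636.0000
Σ(x−M)² = 66422.000; s = √(66422.000/7) = 97.4108
CV = 97.4108 / 636.0000 = 0.15316 = 15.316%

15.3%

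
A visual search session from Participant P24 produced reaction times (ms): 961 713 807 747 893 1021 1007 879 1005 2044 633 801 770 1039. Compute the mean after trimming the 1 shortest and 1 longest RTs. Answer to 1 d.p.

Sorted: 633, 713, 747, 770, 801, 807, 879, 893, 961, 1005, 1007, 1021, 1039, 2044
Drop lowest 1 (633) and highest 1 (2044)
Remaining (n=12): Σ = 10643, mean = 10643/12 = 886.917

886.9 ms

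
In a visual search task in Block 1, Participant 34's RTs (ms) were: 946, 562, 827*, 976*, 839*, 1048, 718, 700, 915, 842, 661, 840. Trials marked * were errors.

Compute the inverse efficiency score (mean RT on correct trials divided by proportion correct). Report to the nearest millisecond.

1071 ms

Correct trials (n=9): 946, 562, 1048, 718, 700, 915, 842, 661, 840
Mean correct RT = 7232/9 = 803.5556 ms
Proportion correct = 9/12
IES = 803.5556 / (9/12) = 1071.407 ms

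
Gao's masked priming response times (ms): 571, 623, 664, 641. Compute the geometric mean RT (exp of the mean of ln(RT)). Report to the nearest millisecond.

ln(RT): 6.3474, 6.4345, 6.4983, 6.4630
Mean ln(RT) = 25.7432/4 = 6.43581
Geometric mean = exp(6.43581) = 623.79 ms

624 ms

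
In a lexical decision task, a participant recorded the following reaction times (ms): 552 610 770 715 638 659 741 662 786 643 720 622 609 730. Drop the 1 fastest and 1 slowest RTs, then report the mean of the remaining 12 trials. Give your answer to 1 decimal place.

676.6 ms

Sorted: 552, 609, 610, 622, 638, 643, 659, 662, 715, 720, 730, 741, 770, 786
Drop lowest 1 (552) and highest 1 (786)
Remaining (n=12): Σ = 8119, mean = 8119/12 = 676.583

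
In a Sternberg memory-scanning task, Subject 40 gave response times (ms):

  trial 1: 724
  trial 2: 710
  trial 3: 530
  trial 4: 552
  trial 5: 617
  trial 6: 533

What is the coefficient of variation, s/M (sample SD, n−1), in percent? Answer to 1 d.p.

14.4%

n = 6, Σ = 3666, M = 611.0000
Σ(x−M)² = 38732.000; s = √(38732.000/5) = 88.0136
CV = 88.0136 / 611.0000 = 0.14405 = 14.405%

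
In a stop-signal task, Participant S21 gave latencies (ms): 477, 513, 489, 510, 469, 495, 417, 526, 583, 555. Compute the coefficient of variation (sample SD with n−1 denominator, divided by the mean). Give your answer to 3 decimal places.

n = 10, Σ = 5034, M = 503.4000
Σ(x−M)² = 19268.400; s = √(19268.400/9) = 46.2702
CV = 46.2702 / 503.4000 = 0.09192

0.092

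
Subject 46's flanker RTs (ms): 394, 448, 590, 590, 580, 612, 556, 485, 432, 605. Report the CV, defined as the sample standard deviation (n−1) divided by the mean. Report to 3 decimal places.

0.154

n = 10, Σ = 5292, M = 529.2000
Σ(x−M)² = 59567.600; s = √(59567.600/9) = 81.3549
CV = 81.3549 / 529.2000 = 0.15373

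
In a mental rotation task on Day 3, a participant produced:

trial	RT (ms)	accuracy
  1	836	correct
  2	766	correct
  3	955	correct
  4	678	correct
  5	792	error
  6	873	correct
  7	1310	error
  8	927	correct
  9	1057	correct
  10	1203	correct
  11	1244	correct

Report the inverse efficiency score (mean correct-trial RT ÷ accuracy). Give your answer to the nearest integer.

1160 ms

Correct trials (n=9): 836, 766, 955, 678, 873, 927, 1057, 1203, 1244
Mean correct RT = 8539/9 = 948.7778 ms
Proportion correct = 9/11
IES = 948.7778 / (9/11) = 1159.617 ms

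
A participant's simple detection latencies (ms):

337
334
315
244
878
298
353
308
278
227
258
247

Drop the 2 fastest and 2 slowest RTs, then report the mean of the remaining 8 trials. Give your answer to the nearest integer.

297 ms

Sorted: 227, 244, 247, 258, 278, 298, 308, 315, 334, 337, 353, 878
Drop lowest 2 (227, 244) and highest 2 (353, 878)
Remaining (n=8): Σ = 2375, mean = 2375/8 = 296.875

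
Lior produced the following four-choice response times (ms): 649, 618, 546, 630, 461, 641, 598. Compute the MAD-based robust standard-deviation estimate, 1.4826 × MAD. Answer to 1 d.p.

34.1 ms

Sorted: 461, 546, 598, 618, 630, 641, 649 → median = 618
|x − 618| sorted: 0, 12, 20, 23, 31, 72, 157 → MAD = 23
Robust SD ≈ 1.4826 × 23 = 34.100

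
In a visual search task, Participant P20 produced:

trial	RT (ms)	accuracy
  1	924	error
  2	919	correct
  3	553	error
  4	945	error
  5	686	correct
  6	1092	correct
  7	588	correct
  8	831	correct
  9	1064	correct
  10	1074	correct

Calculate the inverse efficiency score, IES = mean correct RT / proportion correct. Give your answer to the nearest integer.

1276 ms

Correct trials (n=7): 919, 686, 1092, 588, 831, 1064, 1074
Mean correct RT = 6254/7 = 893.4286 ms
Proportion correct = 7/10
IES = 893.4286 / (7/10) = 1276.327 ms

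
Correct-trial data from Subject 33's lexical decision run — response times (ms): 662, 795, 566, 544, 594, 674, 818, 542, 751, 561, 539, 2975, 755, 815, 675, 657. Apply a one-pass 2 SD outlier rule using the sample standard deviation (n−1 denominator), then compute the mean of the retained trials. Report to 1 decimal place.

663.2 ms

n = 16, ΣRT = 12923, M = 807.688
Σ(x−M)² = 5160207.44; s = √(5160207.44/15) = 586.527
Cutoffs: 807.688 ± 2·586.527 → [-365.4, 1980.7]
Outside: 2975 → excluded.
Retained (n=15): Σ = 9948, mean = 9948/15 = 663.200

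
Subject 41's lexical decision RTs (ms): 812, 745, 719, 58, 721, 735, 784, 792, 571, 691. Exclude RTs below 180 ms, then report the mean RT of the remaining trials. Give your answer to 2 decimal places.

Excluded: 58
Retained (n=9): Σ = 6570
Mean = 6570/9 = 730.0000

730.00 ms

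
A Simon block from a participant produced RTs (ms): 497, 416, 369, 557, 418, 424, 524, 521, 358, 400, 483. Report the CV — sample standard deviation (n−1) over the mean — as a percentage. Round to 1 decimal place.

15.0%

n = 11, Σ = 4967, M = 451.5455
Σ(x−M)² = 45618.727; s = √(45618.727/10) = 67.5416
CV = 67.5416 / 451.5455 = 0.14958 = 14.958%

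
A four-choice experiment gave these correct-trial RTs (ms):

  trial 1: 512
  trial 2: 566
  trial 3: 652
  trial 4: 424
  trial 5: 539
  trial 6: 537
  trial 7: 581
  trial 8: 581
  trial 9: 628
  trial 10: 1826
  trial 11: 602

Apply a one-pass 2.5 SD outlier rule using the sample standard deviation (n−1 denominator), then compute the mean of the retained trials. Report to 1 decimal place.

562.2 ms

n = 11, ΣRT = 7448, M = 677.091
Σ(x−M)² = 1489482.91; s = √(1489482.91/10) = 385.938
Cutoffs: 677.091 ± 2.5·385.938 → [-287.8, 1641.9]
Outside: 1826 → excluded.
Retained (n=10): Σ = 5622, mean = 5622/10 = 562.200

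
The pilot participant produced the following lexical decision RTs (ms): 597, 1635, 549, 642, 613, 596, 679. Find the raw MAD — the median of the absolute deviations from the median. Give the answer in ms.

29 ms

Sorted: 549, 596, 597, 613, 642, 679, 1635 → median = 613
|x − 613|: 16, 1022, 64, 29, 0, 17, 66
Sorted deviations: 0, 16, 17, 29, 64, 66, 1022 → MAD = 29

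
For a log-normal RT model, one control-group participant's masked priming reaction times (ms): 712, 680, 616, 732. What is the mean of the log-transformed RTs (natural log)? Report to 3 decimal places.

6.527

ln(RT): 6.5681, 6.5221, 6.4232, 6.5958
Σ ln(RT) = 26.1092
Mean = 26.1092/4 = 6.52730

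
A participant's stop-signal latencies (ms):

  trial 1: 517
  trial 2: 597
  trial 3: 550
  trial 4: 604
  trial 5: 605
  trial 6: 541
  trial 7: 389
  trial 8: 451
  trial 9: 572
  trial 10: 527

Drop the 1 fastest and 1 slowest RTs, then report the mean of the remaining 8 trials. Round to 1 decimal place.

544.9 ms

Sorted: 389, 451, 517, 527, 541, 550, 572, 597, 604, 605
Drop lowest 1 (389) and highest 1 (605)
Remaining (n=8): Σ = 4359, mean = 4359/8 = 544.875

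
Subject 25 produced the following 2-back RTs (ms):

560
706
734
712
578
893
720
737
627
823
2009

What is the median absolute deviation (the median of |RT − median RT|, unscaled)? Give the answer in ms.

Sorted: 560, 578, 627, 706, 712, 720, 734, 737, 823, 893, 2009 → median = 720
|x − 720|: 160, 14, 14, 8, 142, 173, 0, 17, 93, 103, 1289
Sorted deviations: 0, 8, 14, 14, 17, 93, 103, 142, 160, 173, 1289 → MAD = 93

93 ms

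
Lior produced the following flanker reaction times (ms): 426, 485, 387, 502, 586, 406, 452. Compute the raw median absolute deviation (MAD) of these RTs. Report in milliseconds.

Sorted: 387, 406, 426, 452, 485, 502, 586 → median = 452
|x − 452|: 26, 33, 65, 50, 134, 46, 0
Sorted deviations: 0, 26, 33, 46, 50, 65, 134 → MAD = 46

46 ms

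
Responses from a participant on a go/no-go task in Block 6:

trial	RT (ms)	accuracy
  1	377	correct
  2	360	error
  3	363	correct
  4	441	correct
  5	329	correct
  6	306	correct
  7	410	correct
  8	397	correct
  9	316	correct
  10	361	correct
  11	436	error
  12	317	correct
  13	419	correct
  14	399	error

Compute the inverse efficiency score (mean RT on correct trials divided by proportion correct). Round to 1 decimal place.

467.0 ms

Correct trials (n=11): 377, 363, 441, 329, 306, 410, 397, 316, 361, 317, 419
Mean correct RT = 4036/11 = 366.9091 ms
Proportion correct = 11/14
IES = 366.9091 / (11/14) = 466.975 ms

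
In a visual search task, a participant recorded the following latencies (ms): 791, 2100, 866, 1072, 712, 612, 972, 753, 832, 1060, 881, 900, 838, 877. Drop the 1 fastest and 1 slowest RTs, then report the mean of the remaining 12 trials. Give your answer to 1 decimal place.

879.5 ms

Sorted: 612, 712, 753, 791, 832, 838, 866, 877, 881, 900, 972, 1060, 1072, 2100
Drop lowest 1 (612) and highest 1 (2100)
Remaining (n=12): Σ = 10554, mean = 10554/12 = 879.500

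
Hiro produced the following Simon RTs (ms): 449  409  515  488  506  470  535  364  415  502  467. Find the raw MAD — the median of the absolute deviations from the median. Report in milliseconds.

36 ms

Sorted: 364, 409, 415, 449, 467, 470, 488, 502, 506, 515, 535 → median = 470
|x − 470|: 21, 61, 45, 18, 36, 0, 65, 106, 55, 32, 3
Sorted deviations: 0, 3, 18, 21, 32, 36, 45, 55, 61, 65, 106 → MAD = 36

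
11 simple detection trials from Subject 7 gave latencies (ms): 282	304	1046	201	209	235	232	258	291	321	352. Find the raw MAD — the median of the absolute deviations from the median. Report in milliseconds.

47 ms

Sorted: 201, 209, 232, 235, 258, 282, 291, 304, 321, 352, 1046 → median = 282
|x − 282|: 0, 22, 764, 81, 73, 47, 50, 24, 9, 39, 70
Sorted deviations: 0, 9, 22, 24, 39, 47, 50, 70, 73, 81, 764 → MAD = 47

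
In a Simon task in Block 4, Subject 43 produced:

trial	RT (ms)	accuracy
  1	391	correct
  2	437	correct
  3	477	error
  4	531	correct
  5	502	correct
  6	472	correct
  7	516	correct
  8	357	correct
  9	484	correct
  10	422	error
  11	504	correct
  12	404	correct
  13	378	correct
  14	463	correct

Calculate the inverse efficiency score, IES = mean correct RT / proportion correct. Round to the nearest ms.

529 ms

Correct trials (n=12): 391, 437, 531, 502, 472, 516, 357, 484, 504, 404, 378, 463
Mean correct RT = 5439/12 = 453.2500 ms
Proportion correct = 12/14
IES = 453.2500 / (12/14) = 528.792 ms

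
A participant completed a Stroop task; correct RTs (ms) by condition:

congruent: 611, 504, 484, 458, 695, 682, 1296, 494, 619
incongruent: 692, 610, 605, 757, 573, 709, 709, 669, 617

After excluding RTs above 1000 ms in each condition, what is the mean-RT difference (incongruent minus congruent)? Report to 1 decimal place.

congruent: exclude 1296
M(congruent) = 4547/8 = 568.375
M(incongruent) = 5941/9 = 660.111
Difference = 660.111 − 568.375 = 91.736 ms

91.7 ms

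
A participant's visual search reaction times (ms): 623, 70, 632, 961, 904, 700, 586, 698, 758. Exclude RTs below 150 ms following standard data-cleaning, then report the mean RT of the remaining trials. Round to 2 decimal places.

732.75 ms

Excluded: 70
Retained (n=8): Σ = 5862
Mean = 5862/8 = 732.7500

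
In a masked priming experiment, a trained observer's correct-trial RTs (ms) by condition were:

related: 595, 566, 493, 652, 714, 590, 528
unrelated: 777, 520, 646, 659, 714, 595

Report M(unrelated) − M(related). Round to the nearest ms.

61 ms

M(related) = 4138/7 = 591.143
M(unrelated) = 3911/6 = 651.833
Difference = 651.833 − 591.143 = 60.690 ms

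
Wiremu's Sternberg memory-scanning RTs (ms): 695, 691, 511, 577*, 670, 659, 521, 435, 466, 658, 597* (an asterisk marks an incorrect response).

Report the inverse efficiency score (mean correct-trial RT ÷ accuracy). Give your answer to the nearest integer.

Correct trials (n=9): 695, 691, 511, 670, 659, 521, 435, 466, 658
Mean correct RT = 5306/9 = 589.5556 ms
Proportion correct = 9/11
IES = 589.5556 / (9/11) = 720.568 ms

721 ms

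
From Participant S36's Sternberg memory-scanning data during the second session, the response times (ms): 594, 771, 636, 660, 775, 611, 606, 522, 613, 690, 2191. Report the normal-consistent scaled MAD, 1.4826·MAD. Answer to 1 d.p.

Sorted: 522, 594, 606, 611, 613, 636, 660, 690, 771, 775, 2191 → median = 636
|x − 636| sorted: 0, 23, 24, 25, 30, 42, 54, 114, 135, 139, 1555 → MAD = 42
Robust SD ≈ 1.4826 × 42 = 62.269

62.3 ms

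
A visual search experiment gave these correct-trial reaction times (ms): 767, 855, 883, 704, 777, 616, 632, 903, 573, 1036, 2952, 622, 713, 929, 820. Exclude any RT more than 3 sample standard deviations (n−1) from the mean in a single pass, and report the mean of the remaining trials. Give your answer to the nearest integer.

n = 15, ΣRT = 13782, M = 918.800
Σ(x−M)² = 4676358.40; s = √(4676358.40/14) = 577.949
Cutoffs: 918.800 ± 3·577.949 → [-815.0, 2652.6]
Outside: 2952 → excluded.
Retained (n=14): Σ = 10830, mean = 10830/14 = 773.571

774 ms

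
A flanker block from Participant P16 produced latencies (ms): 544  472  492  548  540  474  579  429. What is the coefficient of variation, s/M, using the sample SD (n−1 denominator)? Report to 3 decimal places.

0.099

n = 8, Σ = 4078, M = 509.7500
Σ(x−M)² = 17885.500; s = √(17885.500/7) = 50.5477
CV = 50.5477 / 509.7500 = 0.09916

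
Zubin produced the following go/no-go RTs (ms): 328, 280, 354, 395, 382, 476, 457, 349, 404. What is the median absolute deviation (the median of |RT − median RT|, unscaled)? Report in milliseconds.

Sorted: 280, 328, 349, 354, 382, 395, 404, 457, 476 → median = 382
|x − 382|: 54, 102, 28, 13, 0, 94, 75, 33, 22
Sorted deviations: 0, 13, 22, 28, 33, 54, 75, 94, 102 → MAD = 33

33 ms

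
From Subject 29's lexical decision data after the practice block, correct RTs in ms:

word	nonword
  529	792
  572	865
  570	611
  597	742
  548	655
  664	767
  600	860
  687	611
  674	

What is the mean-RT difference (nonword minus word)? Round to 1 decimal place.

M(word) = 5441/9 = 604.556
M(nonword) = 5903/8 = 737.875
Difference = 737.875 − 604.556 = 133.319 ms

133.3 ms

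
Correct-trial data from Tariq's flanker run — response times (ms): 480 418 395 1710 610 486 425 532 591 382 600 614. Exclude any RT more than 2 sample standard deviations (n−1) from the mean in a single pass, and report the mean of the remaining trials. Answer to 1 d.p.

n = 12, ΣRT = 7243, M = 603.583
Σ(x−M)² = 1417640.92; s = √(1417640.92/11) = 358.994
Cutoffs: 603.583 ± 2·358.994 → [-114.4, 1321.6]
Outside: 1710 → excluded.
Retained (n=11): Σ = 5533, mean = 5533/11 = 503.000

503.0 ms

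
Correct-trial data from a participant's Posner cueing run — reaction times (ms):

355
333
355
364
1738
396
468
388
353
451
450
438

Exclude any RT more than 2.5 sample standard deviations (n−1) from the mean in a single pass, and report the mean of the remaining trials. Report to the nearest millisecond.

396 ms

n = 12, ΣRT = 6089, M = 507.417
Σ(x−M)² = 1675156.92; s = √(1675156.92/11) = 390.240
Cutoffs: 507.417 ± 2.5·390.240 → [-468.2, 1483.0]
Outside: 1738 → excluded.
Retained (n=11): Σ = 4351, mean = 4351/11 = 395.545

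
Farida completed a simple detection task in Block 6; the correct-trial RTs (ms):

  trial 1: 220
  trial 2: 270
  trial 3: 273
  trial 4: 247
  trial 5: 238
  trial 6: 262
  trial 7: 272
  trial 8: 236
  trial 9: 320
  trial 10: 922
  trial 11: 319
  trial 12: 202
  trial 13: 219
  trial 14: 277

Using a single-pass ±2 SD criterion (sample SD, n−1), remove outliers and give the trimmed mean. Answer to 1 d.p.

258.1 ms

n = 14, ΣRT = 4277, M = 305.500
Σ(x−M)² = 424921.50; s = √(424921.50/13) = 180.793
Cutoffs: 305.500 ± 2·180.793 → [-56.1, 667.1]
Outside: 922 → excluded.
Retained (n=13): Σ = 3355, mean = 3355/13 = 258.077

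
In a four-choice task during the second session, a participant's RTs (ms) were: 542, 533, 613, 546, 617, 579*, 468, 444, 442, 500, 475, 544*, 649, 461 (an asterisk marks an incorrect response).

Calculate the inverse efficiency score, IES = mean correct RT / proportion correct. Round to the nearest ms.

Correct trials (n=12): 542, 533, 613, 546, 617, 468, 444, 442, 500, 475, 649, 461
Mean correct RT = 6290/12 = 524.1667 ms
Proportion correct = 12/14
IES = 524.1667 / (12/14) = 611.528 ms

612 ms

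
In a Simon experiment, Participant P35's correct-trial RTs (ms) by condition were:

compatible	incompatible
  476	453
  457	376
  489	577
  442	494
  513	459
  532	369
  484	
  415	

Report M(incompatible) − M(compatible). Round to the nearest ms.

M(compatible) = 3808/8 = 476.000
M(incompatible) = 2728/6 = 454.667
Difference = 454.667 − 476.000 = -21.333 ms

-21 ms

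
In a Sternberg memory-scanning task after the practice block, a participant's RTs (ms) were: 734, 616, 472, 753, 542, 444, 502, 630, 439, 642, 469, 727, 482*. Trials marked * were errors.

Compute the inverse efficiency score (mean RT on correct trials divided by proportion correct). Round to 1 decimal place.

Correct trials (n=12): 734, 616, 472, 753, 542, 444, 502, 630, 439, 642, 469, 727
Mean correct RT = 6970/12 = 580.8333 ms
Proportion correct = 12/13
IES = 580.8333 / (12/13) = 629.236 ms

629.2 ms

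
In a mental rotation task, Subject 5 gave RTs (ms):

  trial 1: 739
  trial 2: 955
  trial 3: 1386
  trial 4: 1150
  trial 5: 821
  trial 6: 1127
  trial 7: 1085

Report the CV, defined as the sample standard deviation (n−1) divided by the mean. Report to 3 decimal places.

n = 7, Σ = 7263, M = 1037.5714
Σ(x−M)² = 287155.714; s = √(287155.714/6) = 218.7677
CV = 218.7677 / 1037.5714 = 0.21085

0.211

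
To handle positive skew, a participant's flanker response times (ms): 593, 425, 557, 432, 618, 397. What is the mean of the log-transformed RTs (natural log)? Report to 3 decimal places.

ln(RT): 6.3852, 6.0521, 6.3226, 6.0684, 6.4265, 5.9839
Σ ln(RT) = 37.2387
Mean = 37.2387/6 = 6.20645

6.206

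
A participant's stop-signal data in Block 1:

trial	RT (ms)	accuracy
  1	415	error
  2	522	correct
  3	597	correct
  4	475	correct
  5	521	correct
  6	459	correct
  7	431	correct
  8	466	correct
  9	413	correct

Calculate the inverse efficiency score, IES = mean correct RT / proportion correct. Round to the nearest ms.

546 ms

Correct trials (n=8): 522, 597, 475, 521, 459, 431, 466, 413
Mean correct RT = 3884/8 = 485.5000 ms
Proportion correct = 8/9
IES = 485.5000 / (8/9) = 546.188 ms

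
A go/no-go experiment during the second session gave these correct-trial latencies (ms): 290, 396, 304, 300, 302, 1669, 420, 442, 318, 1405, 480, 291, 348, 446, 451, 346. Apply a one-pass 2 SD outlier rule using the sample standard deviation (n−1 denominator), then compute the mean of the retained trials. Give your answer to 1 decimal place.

366.7 ms

n = 16, ΣRT = 8208, M = 513.000
Σ(x−M)² = 2494524.00; s = √(2494524.00/15) = 407.801
Cutoffs: 513.000 ± 2·407.801 → [-302.6, 1328.6]
Outside: 1405, 1669 → excluded.
Retained (n=14): Σ = 5134, mean = 5134/14 = 366.714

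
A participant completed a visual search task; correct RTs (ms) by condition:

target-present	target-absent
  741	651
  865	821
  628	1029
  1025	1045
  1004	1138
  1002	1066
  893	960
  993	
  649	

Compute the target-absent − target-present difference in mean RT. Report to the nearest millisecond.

92 ms

M(target-present) = 7800/9 = 866.667
M(target-absent) = 6710/7 = 958.571
Difference = 958.571 − 866.667 = 91.905 ms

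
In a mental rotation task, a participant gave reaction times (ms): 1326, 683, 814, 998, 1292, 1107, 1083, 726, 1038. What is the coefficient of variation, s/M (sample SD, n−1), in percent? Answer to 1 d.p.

22.8%

n = 9, Σ = 9067, M = 1007.4444
Σ(x−M)² = 420988.222; s = √(420988.222/8) = 229.3982
CV = 229.3982 / 1007.4444 = 0.22770 = 22.770%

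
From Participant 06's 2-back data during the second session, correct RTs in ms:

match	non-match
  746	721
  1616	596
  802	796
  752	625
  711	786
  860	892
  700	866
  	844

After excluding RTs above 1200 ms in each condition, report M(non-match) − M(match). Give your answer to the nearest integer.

match: exclude 1616
M(match) = 4571/6 = 761.833
M(non-match) = 6126/8 = 765.750
Difference = 765.750 − 761.833 = 3.917 ms

4 ms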